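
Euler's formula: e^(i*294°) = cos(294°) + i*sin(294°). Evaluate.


cos(294°) = 0.4067
sin(294°) = -0.9135

e^(i*294°) = 0.4067 - 0.9135i


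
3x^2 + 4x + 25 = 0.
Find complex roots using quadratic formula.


disc = 4^2 - 4*3*25 = 16 - 300 = -284
sqrt(|disc|) = sqrt(284) = 16.8523
Real part = -4/(2*3) = -0.6667
Imag part = 16.8523/(2*3) = 2.8087

-0.6667 ± 2.8087i


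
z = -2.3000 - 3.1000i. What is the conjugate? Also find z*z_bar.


z_bar = -2.3000 + 3.1000i
z*z_bar = (-2.3)^2 + (-3.1)^2 = 5.29 + 9.61 = 14.9

z_bar = -2.3000 + 3.1000i, z*z_bar = 14.9


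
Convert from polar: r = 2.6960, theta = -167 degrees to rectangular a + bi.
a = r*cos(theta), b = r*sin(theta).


a = 2.6960*cos(-167°) = 2.6960*(-0.97437) = -2.6269
b = 2.6960*sin(-167°) = 2.6960*(-0.22495) = -0.6065

-2.6269 - 0.6065i


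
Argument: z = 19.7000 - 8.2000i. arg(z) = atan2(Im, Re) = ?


Re = 19.7, Im = -8.2
arg = atan2(-8.2, 19.7) = -22.5992 degrees

arg(z) = -22.5992 degrees


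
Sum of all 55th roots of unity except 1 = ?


With w = e^(2*pi*i/55), all 55 of the 55th roots of unity w^0 = 1, w, ..., w^(54) sum to 0: 1 + w + ... + w^(54) = (1 - w^55)/(1 - w) = 0 since w^55 = 1, w ≠ 1.
Removing the root 1: w + w^2 + ... + w^(54) = 0 - 1 = -1

Sum = -1


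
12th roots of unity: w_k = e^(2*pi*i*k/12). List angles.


The 12th roots of unity are cis(360k/12°) for k=0..11
Angle step = 360/12 = 30°
Primitive root: cis(30°)
Primitive root = 0.8660 + 0.5000i

12 roots at angles: 0°, 30°, 60°, 90°, 120°, 150°, 180°, 210°, 240°, 270°, 300°, 330°


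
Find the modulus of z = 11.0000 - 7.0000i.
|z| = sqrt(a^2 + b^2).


|z| = sqrt(11^2 + (-7)^2) = sqrt(121 + 49) = sqrt(170) = 13.0384

|z| = 13.0384


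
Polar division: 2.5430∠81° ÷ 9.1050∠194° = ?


r = 2.5430 / 9.1050 = 0.2793
theta = 81° - 194° = -113° = 247° (mod 360)

0.2793 cis(247°)


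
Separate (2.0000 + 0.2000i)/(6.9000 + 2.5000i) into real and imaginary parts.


Multiply by conjugate: (2.0000 + 0.2000i)(6.9000 - 2.5000i) / (6.9^2 + 2.5^2)
Numerator real = 2*6.9 + 0.2*2.5 = 14.3
Numerator imag = 0.2*6.9 - 2*2.5 = -3.62
Denominator = 53.86
Re(z) = 14.3/53.86 = 0.2655
Im(z) = -3.62/53.86 = -0.0672

Re(z) = 0.2655, Im(z) = -0.0672


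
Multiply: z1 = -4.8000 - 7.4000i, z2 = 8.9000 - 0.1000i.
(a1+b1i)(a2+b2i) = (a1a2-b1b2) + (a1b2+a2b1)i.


Real = -4.8*8.9 - (-7.4)*(-0.1) = -42.72 - 0.74 = -43.46
Imag = -4.8*(-0.1) + 8.9*(-7.4) = 0.48 - (65.86) = -65.38

-43.4600 - 65.3800i


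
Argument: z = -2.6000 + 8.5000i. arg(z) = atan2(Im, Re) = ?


Re = -2.6, Im = 8.5
arg = atan2(8.5, -2.6) = 107.0079 degrees

arg(z) = 107.0079 degrees


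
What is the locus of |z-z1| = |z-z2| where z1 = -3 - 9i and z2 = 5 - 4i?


Equal distances means the locus is the perpendicular bisector of z1 and z2.
Midpoint = ((-3+5)/2, (-9+(-4))/2) = (1.0000, -6.5000)

Perpendicular bisector through (1.0000, -6.5000)


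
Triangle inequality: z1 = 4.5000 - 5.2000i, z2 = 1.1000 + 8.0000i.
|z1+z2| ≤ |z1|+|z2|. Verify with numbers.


|z1| = sqrt(4.5^2 + (-5.2)^2) = sqrt(47.29) = 6.8768
|z2| = sqrt(1.1^2 + 8^2) = sqrt(65.21) = 8.0753
z1+z2 = 5.6000 + 2.8000i
|z1+z2| = sqrt(39.2) = 6.2610
|z1|+|z2| = 6.8768 + 8.0753 = 14.9521

|z1+z2| = 6.2610 ≤ |z1|+|z2| = 14.9521 (verified)


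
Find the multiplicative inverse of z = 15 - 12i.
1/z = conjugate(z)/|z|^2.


|z|^2 = 225+144 = 369
1/z = (15 + 12i)/369

1/z = 0.0407 + 0.0325i


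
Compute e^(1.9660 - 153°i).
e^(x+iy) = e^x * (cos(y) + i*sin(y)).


e^1.9660 = 7.1421
cos(-153°) = -0.891
sin(-153°) = -0.45399
Real = 7.1421*(-0.891) = -6.3636
Imag = 7.1421*(-0.45399) = -3.2424

-6.3636 - 3.2424i


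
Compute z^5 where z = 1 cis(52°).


r^5 = 1^5 = 1
n*theta = 5*52° = 260° = 260° (mod 360)
a = 1*cos(260°) = -0.1736
b = 1*sin(260°) = -0.9848

1 cis(260°) = -0.1736 - 0.9848i


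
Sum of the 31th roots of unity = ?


The sum of all 31th roots of unity is 0.
Geometric series: (1 - w^31)/(1 - w) = (1-1)/(1-w) = 0 since w^31 = 1, w ≠ 1.
Alternatively: coefficient of z^30 in z^31 - 1 is 0.

0


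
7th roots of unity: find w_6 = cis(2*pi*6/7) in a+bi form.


Angle = 360*6/7 = 308.5714°
a = cos(308.5714°) = 0.6235
b = sin(308.5714°) = -0.7818

0.6235 - 0.7818i


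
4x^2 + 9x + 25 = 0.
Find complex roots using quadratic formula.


disc = 9^2 - 4*4*25 = 81 - 400 = -319
sqrt(|disc|) = sqrt(319) = 17.8606
Real part = -9/(2*4) = -1.1250
Imag part = 17.8606/(2*4) = 2.2326

-1.1250 ± 2.2326i


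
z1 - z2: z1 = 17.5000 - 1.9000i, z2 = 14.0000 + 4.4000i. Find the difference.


Real: 17.5 - 14 = 3.5
Imag: -1.9 - 4.4 = -6.3

3.5000 - 6.3000i


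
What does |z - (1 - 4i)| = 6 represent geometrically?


|z - z0| = r is a circle with center z0 and radius r.
Center = (1, -4), radius = 6

Circle with center (1, -4) and radius 6


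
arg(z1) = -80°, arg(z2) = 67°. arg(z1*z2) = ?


arg(z1*z2) = -80° + 67° = -13°
Normalized to (-180°, 180°]: -13°

-13°


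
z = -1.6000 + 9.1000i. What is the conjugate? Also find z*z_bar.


z_bar = -1.6000 - 9.1000i
z*z_bar = (-1.6)^2 + 9.1^2 = 2.56 + 82.81 = 85.37

z_bar = -1.6000 - 9.1000i, z*z_bar = 85.37


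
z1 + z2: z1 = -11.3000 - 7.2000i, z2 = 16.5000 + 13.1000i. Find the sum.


Real: -11.3 + 16.5 = 5.2
Imag: -7.2 + 13.1 = 5.9

5.2000 + 5.9000i


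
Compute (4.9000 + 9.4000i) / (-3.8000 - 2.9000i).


Conjugate of z2 = -3.8000 + 2.9000i
Numerator: (4.9000 + 9.4000i)(-3.8000 + 2.9000i) = -45.8800 - 21.5100i
Denominator: (-3.8)^2 + (-2.9)^2 = 22.85
Result = (-45.8800 - 21.5100i)/22.85

-2.0079 - 0.9414i


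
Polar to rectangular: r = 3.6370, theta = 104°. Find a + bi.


a = 3.6370*cos(104°) = 3.6370*(-0.24192) = -0.8799
b = 3.6370*sin(104°) = 3.6370*0.9703 = 3.5290

-0.8799 + 3.5290i


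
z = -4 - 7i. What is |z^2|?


|z| = sqrt(16+49) = sqrt(65) = 8.0623
|z^2| = |z|^2 = (sqrt(65))^2 = 65

|z^2| = 65


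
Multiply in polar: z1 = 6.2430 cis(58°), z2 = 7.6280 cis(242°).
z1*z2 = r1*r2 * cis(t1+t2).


r = 6.2430 * 7.6280 = 47.6216
theta = 58° + 242° = 300° = 300° (mod 360)

47.6216 cis(300°)


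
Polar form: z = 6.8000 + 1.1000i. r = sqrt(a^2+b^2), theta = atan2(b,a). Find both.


r = sqrt(46.24+1.21) = sqrt(47.45) = 6.8884
theta = atan2(1.1, 6.8) = 9.1888 degrees

r = 6.8884, theta = 9.1888 degrees


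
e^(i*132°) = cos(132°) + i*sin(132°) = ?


cos(132°) = -0.6691
sin(132°) = 0.7431

e^(i*132°) = -0.6691 + 0.7431i


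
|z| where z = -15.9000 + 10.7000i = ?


|z| = sqrt((-15.9)^2 + 10.7^2) = sqrt(252.81 + 114.49) = sqrt(367.3) = 19.1651

|z| = 19.1651


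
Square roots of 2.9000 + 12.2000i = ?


|z| = sqrt(8.41+148.84) = 12.5399
sqrt((|z|+a)/2) = sqrt((12.5399+2.9)/2) = sqrt(7.7200) = 2.7785
sqrt((|z|-a)/2) = sqrt((12.5399-2.9)/2) = sqrt(4.8200) = 2.1954

±(2.7785 + 2.1954i) i.e. 2.7785 + 2.1954i and -2.7785 - 2.1954i


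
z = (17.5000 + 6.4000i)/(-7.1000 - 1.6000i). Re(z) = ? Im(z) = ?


Multiply by conjugate: (17.5000 + 6.4000i)(-7.1000 + 1.6000i) / ((-7.1)^2 + (-1.6)^2)
Numerator real = 17.5*(-7.1) + 6.4*(-1.6) = -134.49
Numerator imag = 6.4*(-7.1) - 17.5*(-1.6) = -17.44
Denominator = 52.97
Re(z) = -134.49/52.97 = -2.5390
Im(z) = -17.44/52.97 = -0.3292

Re(z) = -2.5390, Im(z) = -0.3292


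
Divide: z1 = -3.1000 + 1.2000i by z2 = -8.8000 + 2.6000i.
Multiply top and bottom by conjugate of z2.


Conjugate of z2 = -8.8000 - 2.6000i
Numerator: (-3.1000 + 1.2000i)(-8.8000 - 2.6000i) = 30.4000 - 2.5000i
Denominator: (-8.8)^2 + 2.6^2 = 84.2
Result = (30.4000 - 2.5000i)/84.2

0.3610 - 0.0297i


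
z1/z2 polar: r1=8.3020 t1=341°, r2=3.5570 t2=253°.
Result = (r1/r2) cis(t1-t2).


r = 8.3020 / 3.5570 = 2.3340
theta = 341° - 253° = 88° = 88° (mod 360)

2.3340 cis(88°)


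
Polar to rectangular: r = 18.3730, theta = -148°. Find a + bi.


a = 18.3730*cos(-148°) = 18.3730*(-0.84805) = -15.5812
b = 18.3730*sin(-148°) = 18.3730*(-0.52992) = -9.7362

-15.5812 - 9.7362i


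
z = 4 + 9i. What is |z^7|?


|z| = sqrt(16+81) = sqrt(97) = 9.8489
|z^7| = |z|^7 = (sqrt(97))^7 = 97^3 * sqrt(97) = 912673*sqrt(97)

|z^7| = 912673*sqrt(97) ≈ 8988786.5965


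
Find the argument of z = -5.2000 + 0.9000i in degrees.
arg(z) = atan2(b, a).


Re = -5.2, Im = 0.9
arg = atan2(0.9, -5.2) = 170.1807 degrees

arg(z) = 170.1807 degrees


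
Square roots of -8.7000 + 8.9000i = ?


|z| = sqrt(75.69+79.21) = 12.4459
sqrt((|z|+a)/2) = sqrt((12.4459+(-8.7))/2) = sqrt(1.8729) = 1.3686
sqrt((|z|-a)/2) = sqrt((12.4459-(-8.7))/2) = sqrt(10.5729) = 3.2516

±(1.3686 + 3.2516i) i.e. 1.3686 + 3.2516i and -1.3686 - 3.2516i


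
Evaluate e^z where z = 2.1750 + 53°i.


e^2.1750 = 8.8022
cos(53°) = 0.60182
sin(53°) = 0.7986355
Real = 8.8022*0.60182 = 5.2973
Imag = 8.8022*0.7986355 = 7.0297

5.2973 + 7.0297i


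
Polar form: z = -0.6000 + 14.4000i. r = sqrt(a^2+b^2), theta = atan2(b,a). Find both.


r = sqrt(0.36+207.36) = sqrt(207.72) = 14.4125
theta = atan2(14.4, -0.6) = 92.3859 degrees

r = 14.4125, theta = 92.3859 degrees


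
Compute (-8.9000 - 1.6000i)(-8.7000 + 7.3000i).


Real = -8.9*(-8.7) - (-1.6)*7.3 = 77.43 - (-11.68) = 89.11
Imag = -8.9*7.3 - (8.7)*(-1.6) = -64.97 + 13.92 = -51.05

89.1100 - 51.0500i


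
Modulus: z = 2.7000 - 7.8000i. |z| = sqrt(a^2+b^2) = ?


|z| = sqrt(2.7^2 + (-7.8)^2) = sqrt(7.29 + 60.84) = sqrt(68.13) = 8.2541

|z| = 8.2541


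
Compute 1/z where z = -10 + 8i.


|z|^2 = 100+64 = 164
1/z = (-10 - 8i)/164

1/z = -0.0610 - 0.0488i


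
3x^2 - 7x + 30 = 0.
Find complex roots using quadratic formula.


disc = (-7)^2 - 4*3*30 = 49 - 360 = -311
sqrt(|disc|) = sqrt(311) = 17.6352
Real part = 7/(2*3) = 1.1667
Imag part = 17.6352/(2*3) = 2.9392

1.1667 ± 2.9392i


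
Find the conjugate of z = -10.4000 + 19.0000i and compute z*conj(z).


z_bar = -10.4000 - 19.0000i
z*z_bar = (-10.4)^2 + 19^2 = 108.16 + 361 = 469.16

z_bar = -10.4000 - 19.0000i, z*z_bar = 469.16


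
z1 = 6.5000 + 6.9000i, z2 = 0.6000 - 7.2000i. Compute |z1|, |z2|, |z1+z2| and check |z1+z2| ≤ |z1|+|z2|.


|z1| = sqrt(6.5^2 + 6.9^2) = sqrt(89.86) = 9.4795
|z2| = sqrt(0.6^2 + (-7.2)^2) = sqrt(52.2) = 7.2250
z1+z2 = 7.1000 - 0.3000i
|z1+z2| = sqrt(50.5) = 7.1063
|z1|+|z2| = 9.4795 + 7.2250 = 16.7045

|z1+z2| = 7.1063 ≤ |z1|+|z2| = 16.7045 (verified)


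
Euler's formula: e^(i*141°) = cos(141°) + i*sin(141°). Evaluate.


cos(141°) = -0.7771
sin(141°) = 0.6293

e^(i*141°) = -0.7771 + 0.6293i


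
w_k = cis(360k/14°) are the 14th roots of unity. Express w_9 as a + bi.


Angle = 360*9/14 = 231.4286°
a = cos(231.4286°) = -0.6235
b = sin(231.4286°) = -0.7818

-0.6235 - 0.7818i


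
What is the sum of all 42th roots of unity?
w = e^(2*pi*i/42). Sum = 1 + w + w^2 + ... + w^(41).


The sum of all 42th roots of unity is 0.
Geometric series: (1 - w^42)/(1 - w) = (1-1)/(1-w) = 0 since w^42 = 1, w ≠ 1.
Alternatively: coefficient of z^41 in z^42 - 1 is 0.

0


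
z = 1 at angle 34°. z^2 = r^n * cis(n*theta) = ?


r^2 = 1^2 = 1
n*theta = 2*34° = 68° = 68° (mod 360)
a = 1*cos(68°) = 0.3746
b = 1*sin(68°) = 0.9272

1 cis(68°) = 0.3746 + 0.9272i


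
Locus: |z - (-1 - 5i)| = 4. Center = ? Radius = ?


|z - z0| = r is a circle with center z0 and radius r.
Center = (-1, -5), radius = 4

Circle with center (-1, -5) and radius 4


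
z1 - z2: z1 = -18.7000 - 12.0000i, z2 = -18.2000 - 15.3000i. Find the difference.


Real: -18.7 + 18.2 = -0.5
Imag: -12 + 15.3 = 3.3

-0.5000 + 3.3000i


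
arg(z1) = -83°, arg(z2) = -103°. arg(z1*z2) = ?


arg(z1*z2) = -83° - 103° = -186°
Normalized to (-180°, 180°]: 174°

174°


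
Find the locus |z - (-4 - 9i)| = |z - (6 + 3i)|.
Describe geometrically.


Equal distances means the locus is the perpendicular bisector of z1 and z2.
Midpoint = ((-4+6)/2, (-9+3)/2) = (1.0000, -3.0000)

Perpendicular bisector through (1.0000, -3.0000)


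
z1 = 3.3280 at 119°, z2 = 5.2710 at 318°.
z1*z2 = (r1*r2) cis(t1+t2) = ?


r = 3.3280 * 5.2710 = 17.5419
theta = 119° + 318° = 437° = 77° (mod 360)

17.5419 cis(77°)


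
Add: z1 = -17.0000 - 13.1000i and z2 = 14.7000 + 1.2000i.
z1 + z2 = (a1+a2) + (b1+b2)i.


Real: -17 + 14.7 = -2.3
Imag: -13.1 + 1.2 = -11.9

-2.3000 - 11.9000i


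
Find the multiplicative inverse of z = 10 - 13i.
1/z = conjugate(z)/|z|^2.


|z|^2 = 100+169 = 269
1/z = (10 + 13i)/269

1/z = 0.0372 + 0.0483i


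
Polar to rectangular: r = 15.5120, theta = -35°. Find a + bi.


a = 15.5120*cos(-35°) = 15.5120*0.81915 = 12.7067
b = 15.5120*sin(-35°) = 15.5120*(-0.573576) = -8.8973

12.7067 - 8.8973i


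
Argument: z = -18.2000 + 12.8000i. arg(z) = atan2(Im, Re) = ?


Re = -18.2, Im = 12.8
arg = atan2(12.8, -18.2) = 144.8814 degrees

arg(z) = 144.8814 degrees


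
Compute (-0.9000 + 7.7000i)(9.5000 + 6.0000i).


Real = -0.9*9.5 - 7.7*6 = -8.55 - 46.2 = -54.75
Imag = -0.9*6 + 9.5*7.7 = -5.4 + 73.15 = 67.75

-54.7500 + 67.7500i


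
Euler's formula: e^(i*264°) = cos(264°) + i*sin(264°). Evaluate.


cos(264°) = -0.1045
sin(264°) = -0.9945

e^(i*264°) = -0.1045 - 0.9945i


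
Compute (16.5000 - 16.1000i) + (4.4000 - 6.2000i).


Real: 16.5 + 4.4 = 20.9
Imag: -16.1 - 6.2 = -22.3

20.9000 - 22.3000i


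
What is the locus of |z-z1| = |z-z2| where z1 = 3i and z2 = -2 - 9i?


Equal distances means the locus is the perpendicular bisector of z1 and z2.
Midpoint = ((0+(-2))/2, (3+(-9))/2) = (-1.0000, -3.0000)

Perpendicular bisector through (-1.0000, -3.0000)


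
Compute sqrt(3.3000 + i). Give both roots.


|z| = sqrt(10.89+1) = 3.4482
sqrt((|z|+a)/2) = sqrt((3.4482+3.3)/2) = sqrt(3.3741) = 1.8369
sqrt((|z|-a)/2) = sqrt((3.4482-3.3)/2) = sqrt(0.0741) = 0.2722

±(1.8369 + 0.2722i) i.e. 1.8369 + 0.2722i and -1.8369 - 0.2722i


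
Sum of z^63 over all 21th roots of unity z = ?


The roots are w_k = w^k with w = e^(2*pi*i/21), and (w^k)^63 = (w^63)^k.
So S = 1 + u + u^2 + ... + u^(20) with u = w^63.
63 = 3*21 + 0, so 63 is a multiple of 21 and u = (w^21)^3 = 1.
Every one of the 21 terms equals 1: S = 21

S = 21


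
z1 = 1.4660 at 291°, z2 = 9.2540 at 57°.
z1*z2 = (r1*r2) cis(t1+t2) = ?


r = 1.4660 * 9.2540 = 13.5664
theta = 291° + 57° = 348° = 348° (mod 360)

13.5664 cis(348°)


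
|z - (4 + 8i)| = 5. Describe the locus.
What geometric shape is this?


|z - z0| = r is a circle with center z0 and radius r.
Center = (4, 8), radius = 5

Circle with center (4, 8) and radius 5


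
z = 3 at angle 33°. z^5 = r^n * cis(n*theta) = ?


r^5 = 3^5 = 243
n*theta = 5*33° = 165° = 165° (mod 360)
a = 243*cos(165°) = -234.7200
b = 243*sin(165°) = 62.8930

243 cis(165°) = -234.7200 + 62.8930i


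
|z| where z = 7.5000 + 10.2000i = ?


|z| = sqrt(7.5^2 + 10.2^2) = sqrt(56.25 + 104.04) = sqrt(160.29) = 12.6606

|z| = 12.6606


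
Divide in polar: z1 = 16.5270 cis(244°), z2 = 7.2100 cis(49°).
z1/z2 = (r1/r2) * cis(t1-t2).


r = 16.5270 / 7.2100 = 2.2922
theta = 244° - 49° = 195° = 195° (mod 360)

2.2922 cis(195°)


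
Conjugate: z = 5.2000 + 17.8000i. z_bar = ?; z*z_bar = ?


z_bar = 5.2000 - 17.8000i
z*z_bar = 5.2^2 + 17.8^2 = 27.04 + 316.84 = 343.88

z_bar = 5.2000 - 17.8000i, z*z_bar = 343.88


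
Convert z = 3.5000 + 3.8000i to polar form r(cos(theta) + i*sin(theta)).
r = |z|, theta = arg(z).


r = sqrt(12.25+14.44) = sqrt(26.69) = 5.1662
theta = atan2(3.8, 3.5) = 47.3533 degrees

r = 5.1662, theta = 47.3533 degrees


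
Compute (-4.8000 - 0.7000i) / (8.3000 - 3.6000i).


Conjugate of z2 = 8.3000 + 3.6000i
Numerator: (-4.8000 - 0.7000i)(8.3000 + 3.6000i) = -37.3200 - 23.0900i
Denominator: 8.3^2 + (-3.6)^2 = 81.85
Result = (-37.3200 - 23.0900i)/81.85

-0.4560 - 0.2821i


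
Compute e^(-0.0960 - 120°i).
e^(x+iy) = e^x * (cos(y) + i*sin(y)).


e^-0.0960 = 0.90846
cos(-120°) = -0.5
sin(-120°) = -0.86603
Real = 0.90846*(-0.5) = -0.4542
Imag = 0.90846*(-0.86603) = -0.7868

-0.4542 - 0.7868i


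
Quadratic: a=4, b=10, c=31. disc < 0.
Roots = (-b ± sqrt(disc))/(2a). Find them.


disc = 10^2 - 4*4*31 = 100 - 496 = -396
sqrt(|disc|) = sqrt(396) = 19.8997
Real part = -10/(2*4) = -1.2500
Imag part = 19.8997/(2*4) = 2.4875

-1.2500 ± 2.4875i


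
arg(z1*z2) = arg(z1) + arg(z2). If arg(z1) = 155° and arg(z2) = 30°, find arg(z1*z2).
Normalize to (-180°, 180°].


arg(z1*z2) = 155° + 30° = 185°
Normalized to (-180°, 180°]: -175°

-175°


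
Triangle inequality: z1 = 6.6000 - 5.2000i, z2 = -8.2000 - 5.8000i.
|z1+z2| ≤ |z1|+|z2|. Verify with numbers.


|z1| = sqrt(6.6^2 + (-5.2)^2) = sqrt(70.6) = 8.4024
|z2| = sqrt((-8.2)^2 + (-5.8)^2) = sqrt(100.88) = 10.0439
z1+z2 = -1.6000 - 11.0000i
|z1+z2| = sqrt(123.56) = 11.1158
|z1|+|z2| = 8.4024 + 10.0439 = 18.4463

|z1+z2| = 11.1158 ≤ |z1|+|z2| = 18.4463 (verified)


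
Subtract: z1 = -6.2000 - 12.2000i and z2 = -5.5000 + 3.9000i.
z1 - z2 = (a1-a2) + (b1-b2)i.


Real: -6.2 + 5.5 = -0.7
Imag: -12.2 - 3.9 = -16.1

-0.7000 - 16.1000i


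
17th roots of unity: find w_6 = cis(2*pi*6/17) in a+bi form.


Angle = 360*6/17 = 127.0588°
a = cos(127.0588°) = -0.6026
b = sin(127.0588°) = 0.7980

-0.6026 + 0.7980i


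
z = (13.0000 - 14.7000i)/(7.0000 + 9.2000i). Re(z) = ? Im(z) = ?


Multiply by conjugate: (13.0000 - 14.7000i)(7.0000 - 9.2000i) / (7^2 + 9.2^2)
Numerator real = 13*7 - (14.7)*9.2 = -44.24
Numerator imag = -14.7*7 - 13*9.2 = -222.5
Denominator = 133.64
Re(z) = -44.24/133.64 = -0.3310
Im(z) = -222.5/133.64 = -1.6649

Re(z) = -0.3310, Im(z) = -1.6649


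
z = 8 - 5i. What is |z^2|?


|z| = sqrt(64+25) = sqrt(89) = 9.4340
|z^2| = |z|^2 = (sqrt(89))^2 = 89

|z^2| = 89


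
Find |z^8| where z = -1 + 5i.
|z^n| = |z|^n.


|z| = sqrt(1+25) = sqrt(26) = 5.0990
|z^8| = |z|^8 = (sqrt(26))^8 = 26^4 = 456976

|z^8| = 456976


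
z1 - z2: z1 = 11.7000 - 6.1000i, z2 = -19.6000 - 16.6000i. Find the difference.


Real: 11.7 + 19.6 = 31.3
Imag: -6.1 + 16.6 = 10.5

31.3000 + 10.5000i


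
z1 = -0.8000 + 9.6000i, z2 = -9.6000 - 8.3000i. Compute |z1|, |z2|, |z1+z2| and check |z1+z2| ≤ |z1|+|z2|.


|z1| = sqrt((-0.8)^2 + 9.6^2) = sqrt(92.8) = 9.6333
|z2| = sqrt((-9.6)^2 + (-8.3)^2) = sqrt(161.05) = 12.6905
z1+z2 = -10.4000 + 1.3000i
|z1+z2| = sqrt(109.85) = 10.4809
|z1|+|z2| = 9.6333 + 12.6905 = 22.3238

|z1+z2| = 10.4809 ≤ |z1|+|z2| = 22.3238 (verified)


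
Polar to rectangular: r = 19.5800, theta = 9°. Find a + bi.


a = 19.5800*cos(9°) = 19.5800*0.987688 = 19.3389
b = 19.5800*sin(9°) = 19.5800*0.156434 = 3.0630

19.3389 + 3.0630i


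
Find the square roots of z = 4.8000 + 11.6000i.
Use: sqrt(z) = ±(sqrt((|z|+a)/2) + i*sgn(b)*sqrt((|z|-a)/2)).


|z| = sqrt(23.04+134.56) = 12.5539
sqrt((|z|+a)/2) = sqrt((12.5539+4.8)/2) = sqrt(8.6769) = 2.9457
sqrt((|z|-a)/2) = sqrt((12.5539-4.8)/2) = sqrt(3.8769) = 1.9690

±(2.9457 + 1.9690i) i.e. 2.9457 + 1.9690i and -2.9457 - 1.9690i


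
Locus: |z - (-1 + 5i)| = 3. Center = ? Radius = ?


|z - z0| = r is a circle with center z0 and radius r.
Center = (-1, 5), radius = 3

Circle with center (-1, 5) and radius 3


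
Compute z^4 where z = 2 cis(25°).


r^4 = 2^4 = 16
n*theta = 4*25° = 100° = 100° (mod 360)
a = 16*cos(100°) = -2.7784
b = 16*sin(100°) = 15.7569

16 cis(100°) = -2.7784 + 15.7569i


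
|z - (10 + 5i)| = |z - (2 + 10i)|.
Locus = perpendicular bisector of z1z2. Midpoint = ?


Equal distances means the locus is the perpendicular bisector of z1 and z2.
Midpoint = ((10+2)/2, (5+10)/2) = (6.0000, 7.5000)

Perpendicular bisector through (6.0000, 7.5000)


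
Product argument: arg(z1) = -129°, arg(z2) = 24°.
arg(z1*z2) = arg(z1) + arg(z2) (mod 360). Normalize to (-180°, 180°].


arg(z1*z2) = -129° + 24° = -105°
Normalized to (-180°, 180°]: -105°

-105°


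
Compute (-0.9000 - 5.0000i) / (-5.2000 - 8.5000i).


Conjugate of z2 = -5.2000 + 8.5000i
Numerator: (-0.9000 - 5.0000i)(-5.2000 + 8.5000i) = 47.1800 + 18.3500i
Denominator: (-5.2)^2 + (-8.5)^2 = 99.29
Result = (47.1800 + 18.3500i)/99.29

0.4752 + 0.1848i


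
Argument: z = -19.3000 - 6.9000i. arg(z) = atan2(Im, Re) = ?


Re = -19.3, Im = -6.9
arg = atan2(-6.9, -19.3) = -160.3274 degrees

arg(z) = -160.3274 degrees


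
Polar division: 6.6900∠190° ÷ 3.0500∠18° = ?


r = 6.6900 / 3.0500 = 2.1934
theta = 190° - 18° = 172° = 172° (mod 360)

2.1934 cis(172°)


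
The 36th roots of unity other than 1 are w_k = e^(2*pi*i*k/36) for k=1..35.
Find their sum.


With w = e^(2*pi*i/36), all 36 of the 36th roots of unity w^0 = 1, w, ..., w^(35) sum to 0: 1 + w + ... + w^(35) = (1 - w^36)/(1 - w) = 0 since w^36 = 1, w ≠ 1.
Removing the root 1: w + w^2 + ... + w^(35) = 0 - 1 = -1

Sum = -1


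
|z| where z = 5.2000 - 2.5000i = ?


|z| = sqrt(5.2^2 + (-2.5)^2) = sqrt(27.04 + 6.25) = sqrt(33.29) = 5.7697

|z| = 5.7697


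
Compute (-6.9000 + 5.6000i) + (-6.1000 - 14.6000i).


Real: -6.9 - 6.1 = -13
Imag: 5.6 - 14.6 = -9

-13.0000 - 9.0000i


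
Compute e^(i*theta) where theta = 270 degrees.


cos(270°) = 0
sin(270°) = -1.0000

e^(i*270°) = 0 - 1.0000i


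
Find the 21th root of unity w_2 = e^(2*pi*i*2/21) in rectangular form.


Angle = 360*2/21 = 34.2857°
a = cos(34.2857°) = 0.8262
b = sin(34.2857°) = 0.5633

0.8262 + 0.5633i


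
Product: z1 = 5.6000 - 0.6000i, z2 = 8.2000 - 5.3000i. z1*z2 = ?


Real = 5.6*8.2 - (-0.6)*(-5.3) = 45.92 - 3.18 = 42.74
Imag = 5.6*(-5.3) + 8.2*(-0.6) = -29.68 - (4.92) = -34.6

42.7400 - 34.6000i


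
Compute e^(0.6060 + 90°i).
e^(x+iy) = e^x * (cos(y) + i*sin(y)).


e^0.6060 = 1.8331
cos(90°) = 0
sin(90°) = 1
Real = 1.8331*0 = 0
Imag = 1.8331*1 = 1.8331

0 + 1.8331i


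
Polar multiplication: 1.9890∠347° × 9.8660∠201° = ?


r = 1.9890 * 9.8660 = 19.6235
theta = 347° + 201° = 548° = 188° (mod 360)

19.6235 cis(188°)


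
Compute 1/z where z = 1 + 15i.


|z|^2 = 1+225 = 226
1/z = (1 - 15i)/226

1/z = 0.0044 - 0.0664i


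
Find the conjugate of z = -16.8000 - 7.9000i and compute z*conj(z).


z_bar = -16.8000 + 7.9000i
z*z_bar = (-16.8)^2 + (-7.9)^2 = 282.24 + 62.41 = 344.65

z_bar = -16.8000 + 7.9000i, z*z_bar = 344.65


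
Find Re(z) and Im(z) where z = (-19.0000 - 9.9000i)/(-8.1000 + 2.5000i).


Multiply by conjugate: (-19.0000 - 9.9000i)(-8.1000 - 2.5000i) / ((-8.1)^2 + 2.5^2)
Numerator real = -19*(-8.1) - (9.9)*2.5 = 129.15
Numerator imag = -9.9*(-8.1) - (-19)*2.5 = 127.69
Denominator = 71.86
Re(z) = 129.15/71.86 = 1.7972
Im(z) = 127.69/71.86 = 1.7769

Re(z) = 1.7972, Im(z) = 1.7769


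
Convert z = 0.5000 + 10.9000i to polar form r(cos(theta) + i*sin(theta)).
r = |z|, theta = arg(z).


r = sqrt(0.25+118.81) = sqrt(119.06) = 10.9115
theta = atan2(10.9, 0.5) = 87.3736 degrees

r = 10.9115, theta = 87.3736 degrees


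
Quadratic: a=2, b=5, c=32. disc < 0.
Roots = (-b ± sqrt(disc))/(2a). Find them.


disc = 5^2 - 4*2*32 = 25 - 256 = -231
sqrt(|disc|) = sqrt(231) = 15.1987
Real part = -5/(2*2) = -1.2500
Imag part = 15.1987/(2*2) = 3.7997

-1.2500 ± 3.7997i


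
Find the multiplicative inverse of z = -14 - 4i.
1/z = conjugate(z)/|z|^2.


|z|^2 = 196+16 = 212
1/z = (-14 + 4i)/212

1/z = -0.0660 + 0.0189i


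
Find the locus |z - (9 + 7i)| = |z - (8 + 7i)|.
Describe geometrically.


Equal distances means the locus is the perpendicular bisector of z1 and z2.
Midpoint = ((9+8)/2, (7+7)/2) = (8.5000, 7.0000)

Perpendicular bisector through (8.5000, 7.0000)


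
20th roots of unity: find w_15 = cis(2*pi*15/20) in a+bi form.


Angle = 360*15/20 = 270°
a = cos(270°) = 0
b = sin(270°) = -1.0000

0 - 1.0000i


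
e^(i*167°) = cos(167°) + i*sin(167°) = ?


cos(167°) = -0.9744
sin(167°) = 0.2250

e^(i*167°) = -0.9744 + 0.2250i


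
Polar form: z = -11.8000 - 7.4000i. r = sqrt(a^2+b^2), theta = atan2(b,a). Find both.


r = sqrt(139.24+54.76) = sqrt(194) = 13.9284
theta = atan2(-7.4, -11.8) = -147.9074 degrees

r = 13.9284, theta = -147.9074 degrees


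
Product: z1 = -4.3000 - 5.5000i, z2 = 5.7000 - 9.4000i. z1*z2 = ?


Real = -4.3*5.7 - (-5.5)*(-9.4) = -24.51 - 51.7 = -76.21
Imag = -4.3*(-9.4) + 5.7*(-5.5) = 40.42 - (31.35) = 9.07

-76.2100 + 9.0700i


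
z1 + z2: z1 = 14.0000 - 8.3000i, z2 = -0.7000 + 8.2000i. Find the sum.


Real: 14 - 0.7 = 13.3
Imag: -8.3 + 8.2 = -0.1

13.3000 - 0.1000i


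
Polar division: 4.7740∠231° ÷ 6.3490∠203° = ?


r = 4.7740 / 6.3490 = 0.7519
theta = 231° - 203° = 28° = 28° (mod 360)

0.7519 cis(28°)


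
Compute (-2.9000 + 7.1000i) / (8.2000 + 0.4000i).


Conjugate of z2 = 8.2000 - 0.4000i
Numerator: (-2.9000 + 7.1000i)(8.2000 - 0.4000i) = -20.9400 + 59.3800i
Denominator: 8.2^2 + 0.4^2 = 67.4
Result = (-20.9400 + 59.3800i)/67.4

-0.3107 + 0.8810i


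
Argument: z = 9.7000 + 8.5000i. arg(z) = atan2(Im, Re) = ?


Re = 9.7, Im = 8.5
arg = atan2(8.5, 9.7) = 41.2277 degrees

arg(z) = 41.2277 degrees


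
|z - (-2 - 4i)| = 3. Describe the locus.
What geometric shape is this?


|z - z0| = r is a circle with center z0 and radius r.
Center = (-2, -4), radius = 3

Circle with center (-2, -4) and radius 3


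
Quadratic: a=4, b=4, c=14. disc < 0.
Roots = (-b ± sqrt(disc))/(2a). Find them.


disc = 4^2 - 4*4*14 = 16 - 224 = -208
sqrt(|disc|) = sqrt(208) = 14.4222
Real part = -4/(2*4) = -0.5000
Imag part = 14.4222/(2*4) = 1.8028

-0.5000 ± 1.8028i


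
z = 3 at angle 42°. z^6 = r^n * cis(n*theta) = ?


r^6 = 3^6 = 729
n*theta = 6*42° = 252° = 252° (mod 360)
a = 729*cos(252°) = -225.2734
b = 729*sin(252°) = -693.3202

729 cis(252°) = -225.2734 - 693.3202i


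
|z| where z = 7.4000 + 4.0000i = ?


|z| = sqrt(7.4^2 + 4^2) = sqrt(54.76 + 16) = sqrt(70.76) = 8.4119

|z| = 8.4119


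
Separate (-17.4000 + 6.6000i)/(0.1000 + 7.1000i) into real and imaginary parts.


Multiply by conjugate: (-17.4000 + 6.6000i)(0.1000 - 7.1000i) / (0.1^2 + 7.1^2)
Numerator real = -17.4*0.1 + 6.6*7.1 = 45.12
Numerator imag = 6.6*0.1 - (-17.4)*7.1 = 124.2
Denominator = 50.42
Re(z) = 45.12/50.42 = 0.8949
Im(z) = 124.2/50.42 = 2.4633

Re(z) = 0.8949, Im(z) = 2.4633


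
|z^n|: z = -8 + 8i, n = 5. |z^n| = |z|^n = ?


|z| = sqrt(64+64) = sqrt(128) = 11.3137
|z^5| = |z|^5 = (sqrt(128))^5 = 128^2 * sqrt(128) = 16384*sqrt(128)

|z^5| = 16384*sqrt(128) ≈ 185363.8000


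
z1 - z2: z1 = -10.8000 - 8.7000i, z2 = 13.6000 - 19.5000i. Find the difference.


Real: -10.8 - 13.6 = -24.4
Imag: -8.7 + 19.5 = 10.8

-24.4000 + 10.8000i


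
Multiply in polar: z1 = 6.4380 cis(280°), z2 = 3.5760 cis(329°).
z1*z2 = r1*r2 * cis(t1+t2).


r = 6.4380 * 3.5760 = 23.0223
theta = 280° + 329° = 609° = 249° (mod 360)

23.0223 cis(249°)


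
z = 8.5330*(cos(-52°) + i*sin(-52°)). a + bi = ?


a = 8.5330*cos(-52°) = 8.5330*0.61566 = 5.2534
b = 8.5330*sin(-52°) = 8.5330*(-0.78801) = -6.7241

5.2534 - 6.7241i


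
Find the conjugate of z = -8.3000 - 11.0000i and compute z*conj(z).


z_bar = -8.3000 + 11.0000i
z*z_bar = (-8.3)^2 + (-11)^2 = 68.89 + 121 = 189.89

z_bar = -8.3000 + 11.0000i, z*z_bar = 189.89


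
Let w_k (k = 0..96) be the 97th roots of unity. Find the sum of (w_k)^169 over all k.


The roots are w_k = w^k with w = e^(2*pi*i/97), and (w^k)^169 = (w^169)^k.
So S = 1 + u + u^2 + ... + u^(96) with u = w^169.
169 = 1*97 + 72, so 169 is not a multiple of 97: u = (w^97)^1 * w^72 = w^72 ≠ 1 (w is a primitive 97th root), while u^97 = (w^97)^169 = 1.
Geometric series: S = (1 - u^97)/(1 - u) = (1 - 1)/(1 - u) = 0

S = 0


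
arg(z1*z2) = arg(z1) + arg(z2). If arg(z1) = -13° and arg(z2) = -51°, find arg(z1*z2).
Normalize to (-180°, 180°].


arg(z1*z2) = -13° - 51° = -64°
Normalized to (-180°, 180°]: -64°

-64°


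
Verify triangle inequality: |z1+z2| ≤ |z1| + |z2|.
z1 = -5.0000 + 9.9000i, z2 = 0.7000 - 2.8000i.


|z1| = sqrt((-5)^2 + 9.9^2) = sqrt(123.01) = 11.0910
|z2| = sqrt(0.7^2 + (-2.8)^2) = sqrt(8.33) = 2.8862
z1+z2 = -4.3000 + 7.1000i
|z1+z2| = sqrt(68.9) = 8.3006
|z1|+|z2| = 11.0910 + 2.8862 = 13.9772

|z1+z2| = 8.3006 ≤ |z1|+|z2| = 13.9772 (verified)


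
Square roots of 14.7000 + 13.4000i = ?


|z| = sqrt(216.09+179.56) = 19.8910
sqrt((|z|+a)/2) = sqrt((19.8910+14.7)/2) = sqrt(17.2955) = 4.1588
sqrt((|z|-a)/2) = sqrt((19.8910-14.7)/2) = sqrt(2.5955) = 1.6110

±(4.1588 + 1.6110i) i.e. 4.1588 + 1.6110i and -4.1588 - 1.6110i


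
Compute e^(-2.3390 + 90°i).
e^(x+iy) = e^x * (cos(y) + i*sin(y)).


e^-2.3390 = 0.0964
cos(90°) = 0
sin(90°) = 1
Real = 0.0964*0 = 0
Imag = 0.0964*1 = 0.0964

0 + 0.0964i


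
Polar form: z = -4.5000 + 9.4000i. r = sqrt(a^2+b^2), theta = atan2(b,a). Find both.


r = sqrt(20.25+88.36) = sqrt(108.61) = 10.4216
theta = atan2(9.4, -4.5) = 115.5815 degrees

r = 10.4216, theta = 115.5815 degrees


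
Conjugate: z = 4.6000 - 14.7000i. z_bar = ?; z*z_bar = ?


z_bar = 4.6000 + 14.7000i
z*z_bar = 4.6^2 + (-14.7)^2 = 21.16 + 216.09 = 237.25

z_bar = 4.6000 + 14.7000i, z*z_bar = 237.25


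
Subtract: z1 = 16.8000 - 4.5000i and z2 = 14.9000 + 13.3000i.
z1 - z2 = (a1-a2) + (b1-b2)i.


Real: 16.8 - 14.9 = 1.9
Imag: -4.5 - 13.3 = -17.8

1.9000 - 17.8000i


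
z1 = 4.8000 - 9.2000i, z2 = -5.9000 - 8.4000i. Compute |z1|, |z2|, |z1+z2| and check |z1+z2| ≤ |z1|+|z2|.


|z1| = sqrt(4.8^2 + (-9.2)^2) = sqrt(107.68) = 10.3769
|z2| = sqrt((-5.9)^2 + (-8.4)^2) = sqrt(105.37) = 10.2650
z1+z2 = -1.1000 - 17.6000i
|z1+z2| = sqrt(310.97) = 17.6343
|z1|+|z2| = 10.3769 + 10.2650 = 20.6419

|z1+z2| = 17.6343 ≤ |z1|+|z2| = 20.6419 (verified)


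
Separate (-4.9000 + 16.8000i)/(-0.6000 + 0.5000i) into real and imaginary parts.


Multiply by conjugate: (-4.9000 + 16.8000i)(-0.6000 - 0.5000i) / ((-0.6)^2 + 0.5^2)
Numerator real = -4.9*(-0.6) + 16.8*0.5 = 11.34
Numerator imag = 16.8*(-0.6) - (-4.9)*0.5 = -7.63
Denominator = 0.61
Re(z) = 11.34/0.61 = 18.5902
Im(z) = -7.63/0.61 = -12.5082

Re(z) = 18.5902, Im(z) = -12.5082


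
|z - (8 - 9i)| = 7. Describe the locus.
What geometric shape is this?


|z - z0| = r is a circle with center z0 and radius r.
Center = (8, -9), radius = 7

Circle with center (8, -9) and radius 7


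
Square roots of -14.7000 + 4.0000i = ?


|z| = sqrt(216.09+16) = 15.2345
sqrt((|z|+a)/2) = sqrt((15.2345+(-14.7))/2) = sqrt(0.2673) = 0.5170
sqrt((|z|-a)/2) = sqrt((15.2345-(-14.7))/2) = sqrt(14.9673) = 3.8688

±(0.5170 + 3.8688i) i.e. 0.5170 + 3.8688i and -0.5170 - 3.8688i


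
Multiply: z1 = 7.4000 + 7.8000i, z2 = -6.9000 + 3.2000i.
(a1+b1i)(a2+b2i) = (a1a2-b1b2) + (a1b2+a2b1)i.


Real = 7.4*(-6.9) - 7.8*3.2 = -51.06 - 24.96 = -76.02
Imag = 7.4*3.2 - (6.9)*7.8 = 23.68 - (53.82) = -30.14

-76.0200 - 30.1400i


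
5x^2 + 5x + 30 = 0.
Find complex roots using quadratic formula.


disc = 5^2 - 4*5*30 = 25 - 600 = -575
sqrt(|disc|) = sqrt(575) = 23.9792
Real part = -5/(2*5) = -0.5000
Imag part = 23.9792/(2*5) = 2.3979

-0.5000 ± 2.3979i


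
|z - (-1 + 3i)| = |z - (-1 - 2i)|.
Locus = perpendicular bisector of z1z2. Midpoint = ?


Equal distances means the locus is the perpendicular bisector of z1 and z2.
Midpoint = ((-1+(-1))/2, (3+(-2))/2) = (-1.0000, 0.5000)

Perpendicular bisector through (-1.0000, 0.5000)


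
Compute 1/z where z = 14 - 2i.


|z|^2 = 196+4 = 200
1/z = (14 + 2i)/200

1/z = 0.0700 + 0.0100i


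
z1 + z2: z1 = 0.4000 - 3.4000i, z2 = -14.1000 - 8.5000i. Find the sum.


Real: 0.4 - 14.1 = -13.7
Imag: -3.4 - 8.5 = -11.9

-13.7000 - 11.9000i


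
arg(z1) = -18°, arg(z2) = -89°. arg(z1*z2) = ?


arg(z1*z2) = -18° - 89° = -107°
Normalized to (-180°, 180°]: -107°

-107°


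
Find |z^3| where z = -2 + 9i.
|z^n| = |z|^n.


|z| = sqrt(4+81) = sqrt(85) = 9.2195
|z^3| = |z|^3 = (sqrt(85))^3 = 85*sqrt(85)

|z^3| = 85*sqrt(85) ≈ 783.6613


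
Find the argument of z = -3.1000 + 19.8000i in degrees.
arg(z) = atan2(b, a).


Re = -3.1, Im = 19.8
arg = atan2(19.8, -3.1) = 98.8983 degrees

arg(z) = 98.8983 degrees


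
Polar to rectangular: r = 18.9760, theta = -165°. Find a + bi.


a = 18.9760*cos(-165°) = 18.9760*(-0.965926) = -18.3294
b = 18.9760*sin(-165°) = 18.9760*(-0.25882) = -4.9114

-18.3294 - 4.9114i


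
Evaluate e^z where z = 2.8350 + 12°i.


e^2.8350 = 17.0304
cos(12°) = 0.9781476
sin(12°) = 0.20791
Real = 17.0304*0.9781476 = 16.6582
Imag = 17.0304*0.20791 = 3.5408

16.6582 + 3.5408i


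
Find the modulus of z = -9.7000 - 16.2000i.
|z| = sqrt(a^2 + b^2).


|z| = sqrt((-9.7)^2 + (-16.2)^2) = sqrt(94.09 + 262.44) = sqrt(356.53) = 18.8820

|z| = 18.8820


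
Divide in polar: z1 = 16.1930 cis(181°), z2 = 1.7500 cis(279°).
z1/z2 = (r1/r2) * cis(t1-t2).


r = 16.1930 / 1.7500 = 9.2531
theta = 181° - 279° = -98° = 262° (mod 360)

9.2531 cis(262°)


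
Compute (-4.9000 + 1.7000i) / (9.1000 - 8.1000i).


Conjugate of z2 = 9.1000 + 8.1000i
Numerator: (-4.9000 + 1.7000i)(9.1000 + 8.1000i) = -58.3600 - 24.2200i
Denominator: 9.1^2 + (-8.1)^2 = 148.42
Result = (-58.3600 - 24.2200i)/148.42

-0.3932 - 0.1632i


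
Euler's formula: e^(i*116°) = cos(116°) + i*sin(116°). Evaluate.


cos(116°) = -0.4384
sin(116°) = 0.8988

e^(i*116°) = -0.4384 + 0.8988i


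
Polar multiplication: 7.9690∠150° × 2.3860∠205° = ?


r = 7.9690 * 2.3860 = 19.0140
theta = 150° + 205° = 355° = 355° (mod 360)

19.0140 cis(355°)


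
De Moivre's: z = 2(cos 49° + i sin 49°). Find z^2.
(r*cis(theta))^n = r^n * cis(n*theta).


r^2 = 2^2 = 4
n*theta = 2*49° = 98° = 98° (mod 360)
a = 4*cos(98°) = -0.5567
b = 4*sin(98°) = 3.9611

4 cis(98°) = -0.5567 + 3.9611i


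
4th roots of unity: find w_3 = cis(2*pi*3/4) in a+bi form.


Angle = 360*3/4 = 270°
a = cos(270°) = 0
b = sin(270°) = -1.0000

0 - 1.0000i


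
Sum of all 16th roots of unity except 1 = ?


With w = e^(2*pi*i/16), all 16 of the 16th roots of unity w^0 = 1, w, ..., w^(15) sum to 0: 1 + w + ... + w^(15) = (1 - w^16)/(1 - w) = 0 since w^16 = 1, w ≠ 1.
Removing the root 1: w + w^2 + ... + w^(15) = 0 - 1 = -1

Sum = -1


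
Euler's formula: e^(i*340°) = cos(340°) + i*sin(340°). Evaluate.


cos(340°) = 0.9397
sin(340°) = -0.3420

e^(i*340°) = 0.9397 - 0.3420i


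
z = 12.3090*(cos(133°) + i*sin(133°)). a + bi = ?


a = 12.3090*cos(133°) = 12.3090*(-0.682) = -8.3947
b = 12.3090*sin(133°) = 12.3090*0.73135 = 9.0022

-8.3947 + 9.0022i


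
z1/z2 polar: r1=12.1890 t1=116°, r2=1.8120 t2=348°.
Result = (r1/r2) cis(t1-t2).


r = 12.1890 / 1.8120 = 6.7268
theta = 116° - 348° = -232° = 128° (mod 360)

6.7268 cis(128°)


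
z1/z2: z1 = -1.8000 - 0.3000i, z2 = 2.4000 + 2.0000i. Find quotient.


Conjugate of z2 = 2.4000 - 2.0000i
Numerator: (-1.8000 - 0.3000i)(2.4000 - 2.0000i) = -4.9200 + 2.8800i
Denominator: 2.4^2 + 2^2 = 9.76
Result = (-4.9200 + 2.8800i)/9.76

-0.5041 + 0.2951i


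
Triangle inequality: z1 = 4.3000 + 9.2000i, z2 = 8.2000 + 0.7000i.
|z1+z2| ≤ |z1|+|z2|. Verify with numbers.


|z1| = sqrt(4.3^2 + 9.2^2) = sqrt(103.13) = 10.1553
|z2| = sqrt(8.2^2 + 0.7^2) = sqrt(67.73) = 8.2298
z1+z2 = 12.5000 + 9.9000i
|z1+z2| = sqrt(254.26) = 15.9455
|z1|+|z2| = 10.1553 + 8.2298 = 18.3851

|z1+z2| = 15.9455 ≤ |z1|+|z2| = 18.3851 (verified)


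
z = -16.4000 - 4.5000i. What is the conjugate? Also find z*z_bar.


z_bar = -16.4000 + 4.5000i
z*z_bar = (-16.4)^2 + (-4.5)^2 = 268.96 + 20.25 = 289.21

z_bar = -16.4000 + 4.5000i, z*z_bar = 289.21


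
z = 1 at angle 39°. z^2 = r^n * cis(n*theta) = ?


r^2 = 1^2 = 1
n*theta = 2*39° = 78° = 78° (mod 360)
a = 1*cos(78°) = 0.2079
b = 1*sin(78°) = 0.9781

1 cis(78°) = 0.2079 + 0.9781i


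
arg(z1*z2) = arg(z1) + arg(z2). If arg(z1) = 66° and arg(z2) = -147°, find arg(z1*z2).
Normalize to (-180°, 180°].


arg(z1*z2) = 66° - 147° = -81°
Normalized to (-180°, 180°]: -81°

-81°


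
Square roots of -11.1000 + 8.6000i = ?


|z| = sqrt(123.21+73.96) = 14.0417
sqrt((|z|+a)/2) = sqrt((14.0417+(-11.1))/2) = sqrt(1.4709) = 1.2128
sqrt((|z|-a)/2) = sqrt((14.0417-(-11.1))/2) = sqrt(12.5709) = 3.5455

±(1.2128 + 3.5455i) i.e. 1.2128 + 3.5455i and -1.2128 - 3.5455i


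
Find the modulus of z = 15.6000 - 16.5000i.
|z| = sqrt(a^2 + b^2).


|z| = sqrt(15.6^2 + (-16.5)^2) = sqrt(243.36 + 272.25) = sqrt(515.61) = 22.7070

|z| = 22.7070


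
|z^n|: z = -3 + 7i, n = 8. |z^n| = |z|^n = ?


|z| = sqrt(9+49) = sqrt(58) = 7.6158
|z^8| = |z|^8 = (sqrt(58))^8 = 58^4 = 11316496

|z^8| = 11316496


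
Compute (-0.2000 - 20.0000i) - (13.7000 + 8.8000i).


Real: -0.2 - 13.7 = -13.9
Imag: -20 - 8.8 = -28.8

-13.9000 - 28.8000i


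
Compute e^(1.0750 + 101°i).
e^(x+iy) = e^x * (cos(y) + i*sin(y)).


e^1.0750 = 2.9300
cos(101°) = -0.19081
sin(101°) = 0.98163
Real = 2.9300*(-0.19081) = -0.5591
Imag = 2.9300*0.98163 = 2.8762

-0.5591 + 2.8762i


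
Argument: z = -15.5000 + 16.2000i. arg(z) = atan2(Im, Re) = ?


Re = -15.5, Im = 16.2
arg = atan2(16.2, -15.5) = 133.7350 degrees

arg(z) = 133.7350 degrees


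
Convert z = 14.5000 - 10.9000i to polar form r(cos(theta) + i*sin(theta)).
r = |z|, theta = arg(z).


r = sqrt(210.25+118.81) = sqrt(329.06) = 18.1400
theta = atan2(-10.9, 14.5) = -36.9331 degrees

r = 18.1400, theta = -36.9331 degrees


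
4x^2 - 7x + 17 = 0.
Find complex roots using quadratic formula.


disc = (-7)^2 - 4*4*17 = 49 - 272 = -223
sqrt(|disc|) = sqrt(223) = 14.9332
Real part = 7/(2*4) = 0.8750
Imag part = 14.9332/(2*4) = 1.8666

0.8750 ± 1.8666i


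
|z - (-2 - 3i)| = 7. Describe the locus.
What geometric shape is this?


|z - z0| = r is a circle with center z0 and radius r.
Center = (-2, -3), radius = 7

Circle with center (-2, -3) and radius 7


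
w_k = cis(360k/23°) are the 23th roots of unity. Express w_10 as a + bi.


Angle = 360*10/23 = 156.5217°
a = cos(156.5217°) = -0.9172
b = sin(156.5217°) = 0.3984

-0.9172 + 0.3984i


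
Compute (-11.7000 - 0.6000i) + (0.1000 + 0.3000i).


Real: -11.7 + 0.1 = -11.6
Imag: -0.6 + 0.3 = -0.3

-11.6000 - 0.3000i


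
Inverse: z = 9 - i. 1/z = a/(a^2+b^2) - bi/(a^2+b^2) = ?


|z|^2 = 81+1 = 82
1/z = (9 + 1i)/82

1/z = 0.1098 + 0.0122i


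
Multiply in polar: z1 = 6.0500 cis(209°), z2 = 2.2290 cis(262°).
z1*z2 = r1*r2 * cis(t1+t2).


r = 6.0500 * 2.2290 = 13.4855
theta = 209° + 262° = 471° = 111° (mod 360)

13.4855 cis(111°)


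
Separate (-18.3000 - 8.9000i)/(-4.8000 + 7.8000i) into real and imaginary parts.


Multiply by conjugate: (-18.3000 - 8.9000i)(-4.8000 - 7.8000i) / ((-4.8)^2 + 7.8^2)
Numerator real = -18.3*(-4.8) - (8.9)*7.8 = 18.42
Numerator imag = -8.9*(-4.8) - (-18.3)*7.8 = 185.46
Denominator = 83.88
Re(z) = 18.42/83.88 = 0.2196
Im(z) = 185.46/83.88 = 2.2110

Re(z) = 0.2196, Im(z) = 2.2110


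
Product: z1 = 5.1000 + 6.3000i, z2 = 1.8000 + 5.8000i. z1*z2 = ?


Real = 5.1*1.8 - 6.3*5.8 = 9.18 - 36.54 = -27.36
Imag = 5.1*5.8 + 1.8*6.3 = 29.58 + 11.34 = 40.92

-27.3600 + 40.9200i


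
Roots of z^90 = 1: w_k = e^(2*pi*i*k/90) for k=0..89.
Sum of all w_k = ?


The sum of all 90th roots of unity is 0.
Geometric series: (1 - w^90)/(1 - w) = (1-1)/(1-w) = 0 since w^90 = 1, w ≠ 1.
Alternatively: coefficient of z^89 in z^90 - 1 is 0.

0


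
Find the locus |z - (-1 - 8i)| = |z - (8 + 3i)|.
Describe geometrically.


Equal distances means the locus is the perpendicular bisector of z1 and z2.
Midpoint = ((-1+8)/2, (-8+3)/2) = (3.5000, -2.5000)

Perpendicular bisector through (3.5000, -2.5000)


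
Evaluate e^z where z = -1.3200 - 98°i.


e^-1.3200 = 0.2671
cos(-98°) = -0.1392
sin(-98°) = -0.9903
Real = 0.2671*(-0.1392) = -0.0372
Imag = 0.2671*(-0.9903) = -0.2645

-0.0372 - 0.2645i
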